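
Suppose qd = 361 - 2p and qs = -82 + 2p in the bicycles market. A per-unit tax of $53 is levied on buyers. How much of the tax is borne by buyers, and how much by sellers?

Pre-tax equilibrium: p* = 110.75, q* = 139.5.
Tax on buyers shifts demand to qd = 361 − 2(p + 53) = 255 - 2p.
255 - 2p = -82 + 2p gives seller price ps = 84.25; buyers pay pb = 84.25 + 53 = 137.25.
New quantity: q = 361 − 2(137.25) = 86.5.
Buyer burden = 137.25 − 110.75 = 26.5; seller burden = 110.75 − 84.25 = 26.5.

Buyers bear $26.5, sellers bear $26.5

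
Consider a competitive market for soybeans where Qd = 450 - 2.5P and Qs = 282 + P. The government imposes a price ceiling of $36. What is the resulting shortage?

Equilibrium price would be P* = 48, so the ceiling at 36 binds.
At P = 36: Qd = 450 − 2.5(36) = 360, Qs = 282 + 1(36) = 318.
Shortage = 360 − 318 = 42.

Shortage = 42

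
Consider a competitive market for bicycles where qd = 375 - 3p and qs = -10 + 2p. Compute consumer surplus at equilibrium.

Consumer surplus = 3456

Equilibrium: 375 - 3p = -10 + 2p gives p* = 77, q* = 144.
Demand choke price (qd = 0): p = 125.
CS = ½(125 − 77)(144) = 3456.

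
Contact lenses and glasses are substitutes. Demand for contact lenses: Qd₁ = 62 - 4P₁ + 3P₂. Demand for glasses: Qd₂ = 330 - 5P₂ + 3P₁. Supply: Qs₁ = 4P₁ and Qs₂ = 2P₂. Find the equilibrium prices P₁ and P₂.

Market 1: 62 - 4P₁ + 3P₂ = 4P₁ → 8P₁ - 3P₂ = 62.
Market 2: 7P₂ - 3P₁ = 330.
Eliminating P₂: 7×(1) + 3×(2) gives 47P₁ = 1424, so P₁ = 1424/47.
Back-substitute into (2): P₂ = (330 + 3×1424/47) / 7 = 2826/47.

P₁ = 1424/47, P₂ = 2826/47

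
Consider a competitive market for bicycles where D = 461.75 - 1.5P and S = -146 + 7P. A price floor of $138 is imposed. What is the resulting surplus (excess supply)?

Equilibrium price would be P* = 71.5, so the floor at 138 binds.
At P = 138: D = 254.75, S = 820.
Surplus = 820 − 254.75 = 565.25.

Surplus = 565.25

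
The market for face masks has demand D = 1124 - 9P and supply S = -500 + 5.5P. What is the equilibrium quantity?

Q* = 116

Set D = S: 1124 - 9P = -500 + 5.5P.
1624 = 14.5P, so P* = 112.
Q* = 1124 − 9(112) = 116.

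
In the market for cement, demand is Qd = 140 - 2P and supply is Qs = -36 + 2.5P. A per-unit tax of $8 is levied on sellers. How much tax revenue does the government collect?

Pre-tax equilibrium: P* = 352/9, Q* = 556/9.
Tax on sellers shifts supply to Qs = -36 + 2.5(P − 8) = -56 + 2.5P.
140 - 2P = -56 + 2.5P gives buyer price Pb = 392/9; sellers receive Ps = 392/9 − 8 = 320/9.
New quantity: Q = 140 − 2(392/9) = 476/9.
Revenue = 8 × 476/9 = 3808/9.

Tax revenue = 3808/9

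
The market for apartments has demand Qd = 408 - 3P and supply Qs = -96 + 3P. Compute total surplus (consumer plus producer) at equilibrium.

Total surplus = 8112

Equilibrium: 408 - 3P = -96 + 3P gives P* = 84, Q* = 156.
Demand choke price: P = 136; supply starts at P = 32.
CS = ½(136 − 84)(156) = 4056; PS = ½(84 − 32)(156) = 4056.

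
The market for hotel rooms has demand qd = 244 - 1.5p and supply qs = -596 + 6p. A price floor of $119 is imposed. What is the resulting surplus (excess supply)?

Surplus = 52.5

Equilibrium price would be p* = 112, so the floor at 119 binds.
At p = 119: qd = 65.5, qs = 118.
Surplus = 118 − 65.5 = 52.5.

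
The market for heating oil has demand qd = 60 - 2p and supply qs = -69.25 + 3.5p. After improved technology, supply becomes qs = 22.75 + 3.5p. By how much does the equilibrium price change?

Original equilibrium: p* = 23.5, q* = 13.
New equilibrium: 60 - 2p = 22.75 + 3.5p, so 37.25 = 5.5p and p' = 149/22; q' = 60 − 2(149/22) = 511/11.
Change in price: 149/22 − 23.5 = -184/11.

Δp = -184/11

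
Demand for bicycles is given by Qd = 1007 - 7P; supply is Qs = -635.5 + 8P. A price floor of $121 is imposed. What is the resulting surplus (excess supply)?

Surplus = 172.5

Equilibrium price would be P* = 109.5, so the floor at 121 binds.
At P = 121: Qd = 160, Qs = 332.5.
Surplus = 332.5 − 160 = 172.5.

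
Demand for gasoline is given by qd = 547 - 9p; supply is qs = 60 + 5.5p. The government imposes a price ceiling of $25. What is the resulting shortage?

Equilibrium price would be p* = 974/29, so the ceiling at 25 binds.
At p = 25: qd = 547 − 9(25) = 322, qs = 60 + 5.5(25) = 197.5.
Shortage = 322 − 197.5 = 124.5.

Shortage = 124.5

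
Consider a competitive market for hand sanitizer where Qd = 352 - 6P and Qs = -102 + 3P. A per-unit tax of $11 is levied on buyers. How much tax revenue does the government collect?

Tax revenue = 902/3

Pre-tax equilibrium: P* = 454/9, Q* = 148/3.
Tax on buyers shifts demand to Qd = 352 − 6(P + 11) = 286 - 6P.
286 - 6P = -102 + 3P gives seller price Ps = 388/9; buyers pay Pb = 388/9 + 11 = 487/9.
New quantity: Q = 352 − 6(487/9) = 82/3.
Revenue = 11 × 82/3 = 902/3.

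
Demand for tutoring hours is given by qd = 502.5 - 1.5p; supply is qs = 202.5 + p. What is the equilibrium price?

Set qd = qs: 502.5 - 1.5p = 202.5 + p.
300 = 2.5p, so p* = 120.
q* = 502.5 − 1.5(120) = 322.5.

p* = 120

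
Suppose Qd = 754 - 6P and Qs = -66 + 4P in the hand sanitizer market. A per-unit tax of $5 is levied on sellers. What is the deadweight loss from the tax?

Deadweight loss = 30

Pre-tax equilibrium: P* = 82, Q* = 262.
Tax on sellers shifts supply to Qs = -66 + 4(P − 5) = -86 + 4P.
754 - 6P = -86 + 4P gives buyer price Pb = 84; sellers receive Ps = 84 − 5 = 79.
New quantity: Q = 754 − 6(84) = 250.
DWL = ½ × 5 × (262 − 250) = 30.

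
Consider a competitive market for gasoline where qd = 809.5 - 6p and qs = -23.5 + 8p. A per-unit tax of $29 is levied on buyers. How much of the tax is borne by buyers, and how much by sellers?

Buyers bear 116/7, sellers bear 87/7

Pre-tax equilibrium: p* = 59.5, q* = 452.5.
Tax on buyers shifts demand to qd = 809.5 − 6(p + 29) = 635.5 - 6p.
635.5 - 6p = -23.5 + 8p gives seller price ps = 659/14; buyers pay pb = 659/14 + 29 = 1065/14.
New quantity: q = 809.5 − 6(1065/14) = 4943/14.
Buyer burden = 1065/14 − 59.5 = 116/7; seller burden = 59.5 − 659/14 = 87/7.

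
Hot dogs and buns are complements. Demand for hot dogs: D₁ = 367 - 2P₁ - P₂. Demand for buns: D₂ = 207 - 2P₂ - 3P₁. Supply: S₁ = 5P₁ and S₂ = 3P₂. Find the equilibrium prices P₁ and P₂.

P₁ = 50.875, P₂ = 10.875

Market 1: 367 - 2P₁ - P₂ = 5P₁ → 7P₁ + P₂ = 367.
Market 2: 5P₂ + 3P₁ = 207.
Eliminating P₂: 5×(1) − 1×(2) gives 32P₁ = 1628, so P₁ = 50.875.
Back-substitute into (2): P₂ = (207 − 3×50.875) / 5 = 10.875.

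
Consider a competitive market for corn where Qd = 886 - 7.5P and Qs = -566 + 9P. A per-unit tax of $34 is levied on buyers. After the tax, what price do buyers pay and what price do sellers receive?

Pre-tax equilibrium: P* = 88, Q* = 226.
Tax on buyers shifts demand to Qd = 886 − 7.5(P + 34) = 631 - 7.5P.
631 - 7.5P = -566 + 9P gives seller price Ps = 798/11; buyers pay Pb = 798/11 + 34 = 1172/11.
New quantity: Q = 886 − 7.5(1172/11) = 956/11.

Buyers pay 1172/11, sellers receive 798/11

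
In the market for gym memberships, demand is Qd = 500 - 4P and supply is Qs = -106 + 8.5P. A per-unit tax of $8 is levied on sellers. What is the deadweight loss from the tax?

Pre-tax equilibrium: P* = 48.48, Q* = 306.08.
Tax on sellers shifts supply to Qs = -106 + 8.5(P − 8) = -174 + 8.5P.
500 - 4P = -174 + 8.5P gives buyer price Pb = 53.92; sellers receive Ps = 53.92 − 8 = 45.92.
New quantity: Q = 500 − 4(53.92) = 284.32.
DWL = ½ × 8 × (306.08 − 284.32) = 87.04.

Deadweight loss = 87.04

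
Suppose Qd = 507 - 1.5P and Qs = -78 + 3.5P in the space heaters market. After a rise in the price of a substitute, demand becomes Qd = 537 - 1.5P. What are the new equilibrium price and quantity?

P' = 123, Q' = 352.5

Original equilibrium: P* = 117, Q* = 331.5.
New equilibrium: 537 - 1.5P = -78 + 3.5P, so 615 = 5P and P' = 123; Q' = 537 − 1.5(123) = 352.5.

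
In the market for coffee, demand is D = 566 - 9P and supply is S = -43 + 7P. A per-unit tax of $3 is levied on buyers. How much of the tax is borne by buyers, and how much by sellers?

Buyers bear $1.3125, sellers bear $1.6875

Pre-tax equilibrium: P* = 38.0625, Q* = 223.4375.
Tax on buyers shifts demand to D = 566 − 9(P + 3) = 539 - 9P.
539 - 9P = -43 + 7P gives seller price Ps = 36.375; buyers pay Pb = 36.375 + 3 = 39.375.
New quantity: Q = 566 − 9(39.375) = 211.625.
Buyer burden = 39.375 − 38.0625 = 1.3125; seller burden = 38.0625 − 36.375 = 1.6875.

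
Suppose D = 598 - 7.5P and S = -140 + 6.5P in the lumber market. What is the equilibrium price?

P* = 369/7

Set D = S: 598 - 7.5P = -140 + 6.5P.
738 = 14P, so P* = 369/7.
Q* = 598 − 7.5(369/7) = 2837/14.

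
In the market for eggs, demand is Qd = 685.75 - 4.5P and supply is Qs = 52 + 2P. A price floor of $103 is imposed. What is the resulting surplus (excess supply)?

Equilibrium price would be P* = 97.5, so the floor at 103 binds.
At P = 103: Qd = 222.25, Qs = 258.
Surplus = 258 − 222.25 = 35.75.

Surplus = 35.75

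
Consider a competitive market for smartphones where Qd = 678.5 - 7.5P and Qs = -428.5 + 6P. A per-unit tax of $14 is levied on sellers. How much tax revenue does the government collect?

Tax revenue = 707/3

Pre-tax equilibrium: P* = 82, Q* = 63.5.
Tax on sellers shifts supply to Qs = -428.5 + 6(P − 14) = -512.5 + 6P.
678.5 - 7.5P = -512.5 + 6P gives buyer price Pb = 794/9; sellers receive Ps = 794/9 − 14 = 668/9.
New quantity: Q = 678.5 − 7.5(794/9) = 101/6.
Revenue = 14 × 101/6 = 707/3.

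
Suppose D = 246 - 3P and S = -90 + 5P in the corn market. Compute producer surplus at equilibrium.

Producer surplus = 1440

Equilibrium: 246 - 3P = -90 + 5P gives P* = 42, Q* = 120.
Supply starts at P = 18 (where S = 0).
PS = ½(42 − 18)(120) = 1440.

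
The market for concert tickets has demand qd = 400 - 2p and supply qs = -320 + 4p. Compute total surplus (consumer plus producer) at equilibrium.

Total surplus = 9600

Equilibrium: 400 - 2p = -320 + 4p gives p* = 120, q* = 160.
Demand choke price: p = 200; supply starts at p = 80.
CS = ½(200 − 120)(160) = 6400; PS = ½(120 − 80)(160) = 3200.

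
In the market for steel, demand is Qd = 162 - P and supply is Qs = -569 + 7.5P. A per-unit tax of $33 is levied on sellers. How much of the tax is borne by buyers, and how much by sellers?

Buyers bear 495/17, sellers bear 66/17

Pre-tax equilibrium: P* = 86, Q* = 76.
Tax on sellers shifts supply to Qs = -569 + 7.5(P − 33) = -816.5 + 7.5P.
162 - P = -816.5 + 7.5P gives buyer price Pb = 1957/17; sellers receive Ps = 1957/17 − 33 = 1396/17.
New quantity: Q = 162 − 1(1957/17) = 797/17.
Buyer burden = 1957/17 − 86 = 495/17; seller burden = 86 − 1396/17 = 66/17.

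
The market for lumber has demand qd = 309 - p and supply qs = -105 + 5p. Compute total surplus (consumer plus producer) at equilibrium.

Total surplus = 34560

Equilibrium: 309 - p = -105 + 5p gives p* = 69, q* = 240.
Demand choke price: p = 309; supply starts at p = 21.
CS = ½(309 − 69)(240) = 28800; PS = ½(69 − 21)(240) = 5760.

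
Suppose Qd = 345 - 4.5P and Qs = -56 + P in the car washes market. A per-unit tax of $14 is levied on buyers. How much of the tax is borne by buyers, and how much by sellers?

Buyers bear 28/11, sellers bear 126/11

Pre-tax equilibrium: P* = 802/11, Q* = 186/11.
Tax on buyers shifts demand to Qd = 345 − 4.5(P + 14) = 282 - 4.5P.
282 - 4.5P = -56 + P gives seller price Ps = 676/11; buyers pay Pb = 676/11 + 14 = 830/11.
New quantity: Q = 345 − 4.5(830/11) = 60/11.
Buyer burden = 830/11 − 802/11 = 28/11; seller burden = 802/11 − 676/11 = 126/11.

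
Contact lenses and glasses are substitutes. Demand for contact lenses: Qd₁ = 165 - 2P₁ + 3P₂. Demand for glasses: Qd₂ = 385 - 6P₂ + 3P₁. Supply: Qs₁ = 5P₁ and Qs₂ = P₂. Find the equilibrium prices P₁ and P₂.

P₁ = 57.75, P₂ = 79.75

Market 1: 165 - 2P₁ + 3P₂ = 5P₁ → 7P₁ - 3P₂ = 165.
Market 2: 7P₂ - 3P₁ = 385.
Eliminating P₂: 7×(1) + 3×(2) gives 40P₁ = 2310, so P₁ = 57.75.
Back-substitute into (2): P₂ = (385 + 3×57.75) / 7 = 79.75.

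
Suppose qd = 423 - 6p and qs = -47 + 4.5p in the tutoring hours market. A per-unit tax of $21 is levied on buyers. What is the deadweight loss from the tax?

Deadweight loss = 567

Pre-tax equilibrium: p* = 940/21, q* = 1081/7.
Tax on buyers shifts demand to qd = 423 − 6(p + 21) = 297 - 6p.
297 - 6p = -47 + 4.5p gives seller price ps = 688/21; buyers pay pb = 688/21 + 21 = 1129/21.
New quantity: q = 423 − 6(1129/21) = 703/7.
DWL = ½ × 21 × (1081/7 − 703/7) = 567.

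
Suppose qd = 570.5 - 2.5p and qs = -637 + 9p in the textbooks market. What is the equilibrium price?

p* = 105

Set qd = qs: 570.5 - 2.5p = -637 + 9p.
1207.5 = 11.5p, so p* = 105.
q* = 570.5 − 2.5(105) = 308.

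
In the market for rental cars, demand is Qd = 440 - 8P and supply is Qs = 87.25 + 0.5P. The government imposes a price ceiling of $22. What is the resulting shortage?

Equilibrium price would be P* = 41.5, so the ceiling at 22 binds.
At P = 22: Qd = 440 − 8(22) = 264, Qs = 87.25 + 0.5(22) = 98.25.
Shortage = 264 − 98.25 = 165.75.

Shortage = 165.75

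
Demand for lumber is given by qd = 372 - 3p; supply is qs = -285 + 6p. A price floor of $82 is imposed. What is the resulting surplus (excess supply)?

Surplus = 81

Equilibrium price would be p* = 73, so the floor at 82 binds.
At p = 82: qd = 126, qs = 207.
Surplus = 207 − 126 = 81.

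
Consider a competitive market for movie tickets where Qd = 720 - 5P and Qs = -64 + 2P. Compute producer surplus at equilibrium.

Producer surplus = 6400

Equilibrium: 720 - 5P = -64 + 2P gives P* = 112, Q* = 160.
Supply starts at P = 32 (where Qs = 0).
PS = ½(112 − 32)(160) = 6400.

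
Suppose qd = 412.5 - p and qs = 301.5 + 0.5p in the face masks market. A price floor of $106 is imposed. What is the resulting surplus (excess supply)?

Surplus = 48

Equilibrium price would be p* = 74, so the floor at 106 binds.
At p = 106: qd = 306.5, qs = 354.5.
Surplus = 354.5 − 306.5 = 48.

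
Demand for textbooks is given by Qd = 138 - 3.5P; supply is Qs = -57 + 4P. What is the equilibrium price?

Set Qd = Qs: 138 - 3.5P = -57 + 4P.
195 = 7.5P, so P* = 26.
Q* = 138 − 3.5(26) = 47.

P* = 26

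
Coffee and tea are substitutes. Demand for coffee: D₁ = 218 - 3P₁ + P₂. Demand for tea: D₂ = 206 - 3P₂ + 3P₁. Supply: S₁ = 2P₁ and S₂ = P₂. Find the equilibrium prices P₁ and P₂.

P₁ = 1078/17, P₂ = 1684/17

Market 1: 218 - 3P₁ + P₂ = 2P₁ → 5P₁ - P₂ = 218.
Market 2: 4P₂ - 3P₁ = 206.
Eliminating P₂: 4×(1) + 1×(2) gives 17P₁ = 1078, so P₁ = 1078/17.
Back-substitute into (2): P₂ = (206 + 3×1078/17) / 4 = 1684/17.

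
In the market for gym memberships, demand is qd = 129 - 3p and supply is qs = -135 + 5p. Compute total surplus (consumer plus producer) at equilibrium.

Equilibrium: 129 - 3p = -135 + 5p gives p* = 33, q* = 30.
Demand choke price: p = 43; supply starts at p = 27.
CS = ½(43 − 33)(30) = 150; PS = ½(33 − 27)(30) = 90.

Total surplus = 240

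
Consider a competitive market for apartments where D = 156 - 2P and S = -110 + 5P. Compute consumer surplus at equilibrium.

Consumer surplus = 1600

Equilibrium: 156 - 2P = -110 + 5P gives P* = 38, Q* = 80.
Demand choke price (D = 0): P = 78.
CS = ½(78 − 38)(80) = 1600.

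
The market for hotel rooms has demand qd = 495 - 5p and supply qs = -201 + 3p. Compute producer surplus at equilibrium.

Producer surplus = 600

Equilibrium: 495 - 5p = -201 + 3p gives p* = 87, q* = 60.
Supply starts at p = 67 (where qs = 0).
PS = ½(87 − 67)(60) = 600.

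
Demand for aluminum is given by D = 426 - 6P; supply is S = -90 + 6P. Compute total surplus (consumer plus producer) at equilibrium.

Equilibrium: 426 - 6P = -90 + 6P gives P* = 43, Q* = 168.
Demand choke price: P = 71; supply starts at P = 15.
CS = ½(71 − 43)(168) = 2352; PS = ½(43 − 15)(168) = 2352.

Total surplus = 4704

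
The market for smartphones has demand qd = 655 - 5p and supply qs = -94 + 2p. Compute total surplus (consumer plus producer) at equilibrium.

Equilibrium: 655 - 5p = -94 + 2p gives p* = 107, q* = 120.
Demand choke price: p = 131; supply starts at p = 47.
CS = ½(131 − 107)(120) = 1440; PS = ½(107 − 47)(120) = 3600.

Total surplus = 5040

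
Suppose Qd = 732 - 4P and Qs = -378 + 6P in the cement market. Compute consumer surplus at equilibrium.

Equilibrium: 732 - 4P = -378 + 6P gives P* = 111, Q* = 288.
Demand choke price (Qd = 0): P = 183.
CS = ½(183 − 111)(288) = 10368.

Consumer surplus = 10368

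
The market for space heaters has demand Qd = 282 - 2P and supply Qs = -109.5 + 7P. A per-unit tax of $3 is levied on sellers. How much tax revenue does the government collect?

Pre-tax equilibrium: P* = 43.5, Q* = 195.
Tax on sellers shifts supply to Qs = -109.5 + 7(P − 3) = -130.5 + 7P.
282 - 2P = -130.5 + 7P gives buyer price Pb = 275/6; sellers receive Ps = 275/6 − 3 = 257/6.
New quantity: Q = 282 − 2(275/6) = 571/3.
Revenue = 3 × 571/3 = 571.

Tax revenue = 571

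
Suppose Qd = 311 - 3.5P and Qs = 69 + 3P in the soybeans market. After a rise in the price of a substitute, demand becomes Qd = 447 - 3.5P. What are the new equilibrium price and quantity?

P' = 756/13, Q' = 3165/13

Original equilibrium: P* = 484/13, Q* = 2349/13.
New equilibrium: 447 - 3.5P = 69 + 3P, so 378 = 6.5P and P' = 756/13; Q' = 447 − 3.5(756/13) = 3165/13.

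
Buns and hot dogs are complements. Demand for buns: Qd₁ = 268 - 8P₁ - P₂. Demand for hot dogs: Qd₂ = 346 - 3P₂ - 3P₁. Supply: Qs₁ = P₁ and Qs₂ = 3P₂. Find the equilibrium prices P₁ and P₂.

Market 1: 268 - 8P₁ - P₂ = P₁ → 9P₁ + P₂ = 268.
Market 2: 6P₂ + 3P₁ = 346.
Eliminating P₂: 6×(1) − 1×(2) gives 51P₁ = 1262, so P₁ = 1262/51.
Back-substitute into (2): P₂ = (346 − 3×1262/51) / 6 = 770/17.

P₁ = 1262/51, P₂ = 770/17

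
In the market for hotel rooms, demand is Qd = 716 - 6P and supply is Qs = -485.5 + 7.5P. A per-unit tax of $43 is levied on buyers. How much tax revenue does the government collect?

Pre-tax equilibrium: P* = 89, Q* = 182.
Tax on buyers shifts demand to Qd = 716 − 6(P + 43) = 458 - 6P.
458 - 6P = -485.5 + 7.5P gives seller price Ps = 629/9; buyers pay Pb = 629/9 + 43 = 1016/9.
New quantity: Q = 716 − 6(1016/9) = 116/3.
Revenue = 43 × 116/3 = 4988/3.

Tax revenue = 4988/3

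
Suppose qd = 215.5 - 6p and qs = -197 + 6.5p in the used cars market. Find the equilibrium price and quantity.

Set qd = qs: 215.5 - 6p = -197 + 6.5p.
412.5 = 12.5p, so p* = 33.
q* = 215.5 − 6(33) = 17.5.

p* = 33, q* = 17.5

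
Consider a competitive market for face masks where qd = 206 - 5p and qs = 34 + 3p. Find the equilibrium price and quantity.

Set qd = qs: 206 - 5p = 34 + 3p.
172 = 8p, so p* = 21.5.
q* = 206 − 5(21.5) = 98.5.

p* = 21.5, q* = 98.5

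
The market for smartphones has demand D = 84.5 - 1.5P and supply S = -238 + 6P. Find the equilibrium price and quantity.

P* = 43, Q* = 20

Set D = S: 84.5 - 1.5P = -238 + 6P.
322.5 = 7.5P, so P* = 43.
Q* = 84.5 − 1.5(43) = 20.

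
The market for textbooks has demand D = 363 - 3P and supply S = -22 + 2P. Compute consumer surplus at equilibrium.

Equilibrium: 363 - 3P = -22 + 2P gives P* = 77, Q* = 132.
Demand choke price (D = 0): P = 121.
CS = ½(121 − 77)(132) = 2904.

Consumer surplus = 2904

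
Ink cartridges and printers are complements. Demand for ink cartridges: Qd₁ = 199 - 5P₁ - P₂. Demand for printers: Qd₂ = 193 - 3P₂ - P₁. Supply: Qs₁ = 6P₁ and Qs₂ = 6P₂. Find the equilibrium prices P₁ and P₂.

Market 1: 199 - 5P₁ - P₂ = 6P₁ → 11P₁ + P₂ = 199.
Market 2: 9P₂ + P₁ = 193.
Eliminating P₂: 9×(1) − 1×(2) gives 98P₁ = 1598, so P₁ = 799/49.
Back-substitute into (2): P₂ = (193 − 1×799/49) / 9 = 962/49.

P₁ = 799/49, P₂ = 962/49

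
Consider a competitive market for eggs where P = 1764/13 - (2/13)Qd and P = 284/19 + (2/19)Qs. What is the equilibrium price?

P* = 64

Set the two price expressions equal: 1764/13 - (2/13)Q = 284/19 + (2/19)Q.
29824/247 = (64/247)Q, so Q* = 466.
P* = 1764/13 − (2/13)(466) = 64.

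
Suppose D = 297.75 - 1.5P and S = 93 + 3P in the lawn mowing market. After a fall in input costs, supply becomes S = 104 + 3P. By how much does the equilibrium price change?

Original equilibrium: P* = 45.5, Q* = 229.5.
New equilibrium: 297.75 - 1.5P = 104 + 3P, so 193.75 = 4.5P and P' = 775/18; Q' = 297.75 − 1.5(775/18) = 1399/6.
Change in price: 775/18 − 45.5 = -22/9.

ΔP = -22/9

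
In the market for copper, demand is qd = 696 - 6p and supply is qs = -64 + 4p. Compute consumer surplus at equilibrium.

Equilibrium: 696 - 6p = -64 + 4p gives p* = 76, q* = 240.
Demand choke price (qd = 0): p = 116.
CS = ½(116 − 76)(240) = 4800.

Consumer surplus = 4800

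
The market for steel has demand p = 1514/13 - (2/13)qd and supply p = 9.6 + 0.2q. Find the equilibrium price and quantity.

p* = 70, q* = 302

Set the two price expressions equal: 1514/13 - (2/13)q = 9.6 + 0.2q.
6946/65 = (23/65)q, so q* = 302.
p* = 1514/13 − (2/13)(302) = 70.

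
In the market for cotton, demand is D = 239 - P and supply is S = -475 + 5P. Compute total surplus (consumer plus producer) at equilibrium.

Total surplus = 8640

Equilibrium: 239 - P = -475 + 5P gives P* = 119, Q* = 120.
Demand choke price: P = 239; supply starts at P = 95.
CS = ½(239 − 119)(120) = 7200; PS = ½(119 − 95)(120) = 1440.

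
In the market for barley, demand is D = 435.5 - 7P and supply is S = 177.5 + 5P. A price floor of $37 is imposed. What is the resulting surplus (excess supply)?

Equilibrium price would be P* = 21.5, so the floor at 37 binds.
At P = 37: D = 176.5, S = 362.5.
Surplus = 362.5 − 176.5 = 186.

Surplus = 186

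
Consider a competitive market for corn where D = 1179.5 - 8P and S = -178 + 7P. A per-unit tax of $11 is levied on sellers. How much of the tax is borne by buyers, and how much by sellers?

Pre-tax equilibrium: P* = 90.5, Q* = 455.5.
Tax on sellers shifts supply to S = -178 + 7(P − 11) = -255 + 7P.
1179.5 - 8P = -255 + 7P gives buyer price Pb = 2869/30; sellers receive Ps = 2869/30 − 11 = 2539/30.
New quantity: Q = 1179.5 − 8(2869/30) = 12433/30.
Buyer burden = 2869/30 − 90.5 = 77/15; seller burden = 90.5 − 2539/30 = 88/15.

Buyers bear 77/15, sellers bear 88/15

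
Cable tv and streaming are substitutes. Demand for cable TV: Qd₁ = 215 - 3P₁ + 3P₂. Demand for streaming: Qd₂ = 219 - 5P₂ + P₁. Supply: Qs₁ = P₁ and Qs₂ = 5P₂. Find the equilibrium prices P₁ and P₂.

Market 1: 215 - 3P₁ + 3P₂ = P₁ → 4P₁ - 3P₂ = 215.
Market 2: 10P₂ - P₁ = 219.
Eliminating P₂: 10×(1) + 3×(2) gives 37P₁ = 2807, so P₁ = 2807/37.
Back-substitute into (2): P₂ = (219 + 1×2807/37) / 10 = 1091/37.

P₁ = 2807/37, P₂ = 1091/37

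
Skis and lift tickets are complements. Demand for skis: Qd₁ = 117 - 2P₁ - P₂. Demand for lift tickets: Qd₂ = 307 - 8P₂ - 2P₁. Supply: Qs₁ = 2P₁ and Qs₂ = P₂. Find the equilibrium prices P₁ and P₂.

P₁ = 373/17, P₂ = 497/17

Market 1: 117 - 2P₁ - P₂ = 2P₁ → 4P₁ + P₂ = 117.
Market 2: 9P₂ + 2P₁ = 307.
Eliminating P₂: 9×(1) − 1×(2) gives 34P₁ = 746, so P₁ = 373/17.
Back-substitute into (2): P₂ = (307 − 2×373/17) / 9 = 497/17.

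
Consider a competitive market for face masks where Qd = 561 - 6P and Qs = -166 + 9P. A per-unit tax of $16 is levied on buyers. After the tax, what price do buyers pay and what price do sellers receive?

Pre-tax equilibrium: P* = 727/15, Q* = 270.2.
Tax on buyers shifts demand to Qd = 561 − 6(P + 16) = 465 - 6P.
465 - 6P = -166 + 9P gives seller price Ps = 631/15; buyers pay Pb = 631/15 + 16 = 871/15.
New quantity: Q = 561 − 6(871/15) = 212.6.

Buyers pay 871/15, sellers receive 631/15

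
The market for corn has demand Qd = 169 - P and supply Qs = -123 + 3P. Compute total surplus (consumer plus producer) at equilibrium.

Equilibrium: 169 - P = -123 + 3P gives P* = 73, Q* = 96.
Demand choke price: P = 169; supply starts at P = 41.
CS = ½(169 − 73)(96) = 4608; PS = ½(73 − 41)(96) = 1536.

Total surplus = 6144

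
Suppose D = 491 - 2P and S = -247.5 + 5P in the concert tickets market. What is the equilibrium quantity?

Set D = S: 491 - 2P = -247.5 + 5P.
738.5 = 7P, so P* = 105.5.
Q* = 491 − 2(105.5) = 280.

Q* = 280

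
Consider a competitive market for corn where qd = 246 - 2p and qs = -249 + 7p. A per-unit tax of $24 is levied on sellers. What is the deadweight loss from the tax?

Pre-tax equilibrium: p* = 55, q* = 136.
Tax on sellers shifts supply to qs = -249 + 7(p − 24) = -417 + 7p.
246 - 2p = -417 + 7p gives buyer price pb = 221/3; sellers receive ps = 221/3 − 24 = 149/3.
New quantity: q = 246 − 2(221/3) = 296/3.
DWL = ½ × 24 × (136 − 296/3) = 448.

Deadweight loss = 448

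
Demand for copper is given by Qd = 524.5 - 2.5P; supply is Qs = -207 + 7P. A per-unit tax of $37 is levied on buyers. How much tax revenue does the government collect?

Pre-tax equilibrium: P* = 77, Q* = 332.
Tax on buyers shifts demand to Qd = 524.5 − 2.5(P + 37) = 432 - 2.5P.
432 - 2.5P = -207 + 7P gives seller price Ps = 1278/19; buyers pay Pb = 1278/19 + 37 = 1981/19.
New quantity: Q = 524.5 − 2.5(1981/19) = 5013/19.
Revenue = 37 × 5013/19 = 185481/19.

Tax revenue = 185481/19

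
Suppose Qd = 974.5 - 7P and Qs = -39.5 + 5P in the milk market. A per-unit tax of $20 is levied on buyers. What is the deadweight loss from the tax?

Pre-tax equilibrium: P* = 84.5, Q* = 383.
Tax on buyers shifts demand to Qd = 974.5 − 7(P + 20) = 834.5 - 7P.
834.5 - 7P = -39.5 + 5P gives seller price Ps = 437/6; buyers pay Pb = 437/6 + 20 = 557/6.
New quantity: Q = 974.5 − 7(557/6) = 974/3.
DWL = ½ × 20 × (383 − 974/3) = 1750/3.

Deadweight loss = 1750/3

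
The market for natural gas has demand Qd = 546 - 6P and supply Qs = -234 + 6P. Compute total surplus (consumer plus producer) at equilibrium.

Equilibrium: 546 - 6P = -234 + 6P gives P* = 65, Q* = 156.
Demand choke price: P = 91; supply starts at P = 39.
CS = ½(91 − 65)(156) = 2028; PS = ½(65 − 39)(156) = 2028.

Total surplus = 4056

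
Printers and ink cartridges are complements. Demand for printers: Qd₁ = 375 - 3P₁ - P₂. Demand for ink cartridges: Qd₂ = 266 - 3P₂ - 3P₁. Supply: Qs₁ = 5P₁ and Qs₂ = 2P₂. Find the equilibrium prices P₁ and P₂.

Market 1: 375 - 3P₁ - P₂ = 5P₁ → 8P₁ + P₂ = 375.
Market 2: 5P₂ + 3P₁ = 266.
Eliminating P₂: 5×(1) − 1×(2) gives 37P₁ = 1609, so P₁ = 1609/37.
Back-substitute into (2): P₂ = (266 − 3×1609/37) / 5 = 1003/37.

P₁ = 1609/37, P₂ = 1003/37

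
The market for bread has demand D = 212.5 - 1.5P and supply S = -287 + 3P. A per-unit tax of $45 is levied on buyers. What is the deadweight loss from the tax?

Deadweight loss = 1012.5

Pre-tax equilibrium: P* = 111, Q* = 46.
Tax on buyers shifts demand to D = 212.5 − 1.5(P + 45) = 145 - 1.5P.
145 - 1.5P = -287 + 3P gives seller price Ps = 96; buyers pay Pb = 96 + 45 = 141.
New quantity: Q = 212.5 − 1.5(141) = 1.
DWL = ½ × 45 × (46 − 1) = 1012.5.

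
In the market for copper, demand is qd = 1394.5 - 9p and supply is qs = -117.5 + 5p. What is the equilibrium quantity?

q* = 422.5

Set qd = qs: 1394.5 - 9p = -117.5 + 5p.
1512 = 14p, so p* = 108.
q* = 1394.5 − 9(108) = 422.5.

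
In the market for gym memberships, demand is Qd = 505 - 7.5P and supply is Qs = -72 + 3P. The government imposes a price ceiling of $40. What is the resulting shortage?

Equilibrium price would be P* = 1154/21, so the ceiling at 40 binds.
At P = 40: Qd = 505 − 7.5(40) = 205, Qs = -72 + 3(40) = 48.
Shortage = 205 − 48 = 157.

Shortage = 157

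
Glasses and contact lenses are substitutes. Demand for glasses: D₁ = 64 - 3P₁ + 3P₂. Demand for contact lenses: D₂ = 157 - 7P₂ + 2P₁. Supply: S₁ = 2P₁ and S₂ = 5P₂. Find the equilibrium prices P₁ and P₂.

Market 1: 64 - 3P₁ + 3P₂ = 2P₁ → 5P₁ - 3P₂ = 64.
Market 2: 12P₂ - 2P₁ = 157.
Eliminating P₂: 12×(1) + 3×(2) gives 54P₁ = 1239, so P₁ = 413/18.
Back-substitute into (2): P₂ = (157 + 2×413/18) / 12 = 913/54.

P₁ = 413/18, P₂ = 913/54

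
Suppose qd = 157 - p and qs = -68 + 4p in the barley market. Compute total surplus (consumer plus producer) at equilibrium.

Equilibrium: 157 - p = -68 + 4p gives p* = 45, q* = 112.
Demand choke price: p = 157; supply starts at p = 17.
CS = ½(157 − 45)(112) = 6272; PS = ½(45 − 17)(112) = 1568.

Total surplus = 7840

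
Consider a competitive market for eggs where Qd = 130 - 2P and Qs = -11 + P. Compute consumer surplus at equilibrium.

Equilibrium: 130 - 2P = -11 + P gives P* = 47, Q* = 36.
Demand choke price (Qd = 0): P = 65.
CS = ½(65 − 47)(36) = 324.

Consumer surplus = 324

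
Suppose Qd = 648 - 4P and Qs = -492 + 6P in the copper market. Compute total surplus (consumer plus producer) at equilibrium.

Total surplus = 7680

Equilibrium: 648 - 4P = -492 + 6P gives P* = 114, Q* = 192.
Demand choke price: P = 162; supply starts at P = 82.
CS = ½(162 − 114)(192) = 4608; PS = ½(114 − 82)(192) = 3072.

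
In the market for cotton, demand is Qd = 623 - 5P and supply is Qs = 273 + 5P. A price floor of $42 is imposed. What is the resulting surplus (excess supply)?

Equilibrium price would be P* = 35, so the floor at 42 binds.
At P = 42: Qd = 413, Qs = 483.
Surplus = 483 − 413 = 70.

Surplus = 70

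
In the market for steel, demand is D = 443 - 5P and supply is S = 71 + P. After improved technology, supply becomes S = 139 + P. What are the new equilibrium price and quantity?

Original equilibrium: P* = 62, Q* = 133.
New equilibrium: 443 - 5P = 139 + P, so 304 = 6P and P' = 152/3; Q' = 443 − 5(152/3) = 569/3.

P' = 152/3, Q' = 569/3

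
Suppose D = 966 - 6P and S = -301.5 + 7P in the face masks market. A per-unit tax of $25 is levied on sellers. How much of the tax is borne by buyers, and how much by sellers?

Pre-tax equilibrium: P* = 97.5, Q* = 381.
Tax on sellers shifts supply to S = -301.5 + 7(P − 25) = -476.5 + 7P.
966 - 6P = -476.5 + 7P gives buyer price Pb = 2885/26; sellers receive Ps = 2885/26 − 25 = 2235/26.
New quantity: Q = 966 − 6(2885/26) = 3903/13.
Buyer burden = 2885/26 − 97.5 = 175/13; seller burden = 97.5 − 2235/26 = 150/13.

Buyers bear 175/13, sellers bear 150/13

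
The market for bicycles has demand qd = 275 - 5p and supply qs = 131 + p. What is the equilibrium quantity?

Set qd = qs: 275 - 5p = 131 + p.
144 = 6p, so p* = 24.
q* = 275 − 5(24) = 155.

q* = 155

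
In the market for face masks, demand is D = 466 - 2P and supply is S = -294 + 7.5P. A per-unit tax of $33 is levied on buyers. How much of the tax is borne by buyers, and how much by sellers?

Buyers bear 495/19, sellers bear 132/19

Pre-tax equilibrium: P* = 80, Q* = 306.
Tax on buyers shifts demand to D = 466 − 2(P + 33) = 400 - 2P.
400 - 2P = -294 + 7.5P gives seller price Ps = 1388/19; buyers pay Pb = 1388/19 + 33 = 2015/19.
New quantity: Q = 466 − 2(2015/19) = 4824/19.
Buyer burden = 2015/19 − 80 = 495/19; seller burden = 80 − 1388/19 = 132/19.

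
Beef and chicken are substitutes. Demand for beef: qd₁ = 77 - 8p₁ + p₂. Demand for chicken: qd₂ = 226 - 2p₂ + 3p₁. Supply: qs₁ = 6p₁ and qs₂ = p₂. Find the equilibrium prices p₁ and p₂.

Market 1: 77 - 8p₁ + p₂ = 6p₁ → 14p₁ - p₂ = 77.
Market 2: 3p₂ - 3p₁ = 226.
Eliminating p₂: 3×(1) + 1×(2) gives 39p₁ = 457, so p₁ = 457/39.
Back-substitute into (2): p₂ = (226 + 3×457/39) / 3 = 3395/39.

p₁ = 457/39, p₂ = 3395/39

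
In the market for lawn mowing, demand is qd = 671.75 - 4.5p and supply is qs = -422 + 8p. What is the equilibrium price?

Set qd = qs: 671.75 - 4.5p = -422 + 8p.
1093.75 = 12.5p, so p* = 87.5.
q* = 671.75 − 4.5(87.5) = 278.

p* = 87.5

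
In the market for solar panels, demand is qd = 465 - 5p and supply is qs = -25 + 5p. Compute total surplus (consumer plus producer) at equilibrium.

Total surplus = 9680

Equilibrium: 465 - 5p = -25 + 5p gives p* = 49, q* = 220.
Demand choke price: p = 93; supply starts at p = 5.
CS = ½(93 − 49)(220) = 4840; PS = ½(49 − 5)(220) = 4840.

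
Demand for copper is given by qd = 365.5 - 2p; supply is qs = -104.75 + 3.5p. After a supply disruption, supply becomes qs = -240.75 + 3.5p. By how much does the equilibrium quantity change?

Δq = -544/11

Original equilibrium: p* = 85.5, q* = 194.5.
New equilibrium: 365.5 - 2p = -240.75 + 3.5p, so 606.25 = 5.5p and p' = 2425/22; q' = 365.5 − 2(2425/22) = 3191/22.
Change in quantity: 3191/22 − 194.5 = -544/11.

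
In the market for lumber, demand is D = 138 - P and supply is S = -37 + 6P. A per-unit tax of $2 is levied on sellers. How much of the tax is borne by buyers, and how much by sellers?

Buyers bear 12/7, sellers bear 2/7

Pre-tax equilibrium: P* = 25, Q* = 113.
Tax on sellers shifts supply to S = -37 + 6(P − 2) = -49 + 6P.
138 - P = -49 + 6P gives buyer price Pb = 187/7; sellers receive Ps = 187/7 − 2 = 173/7.
New quantity: Q = 138 − 1(187/7) = 779/7.
Buyer burden = 187/7 − 25 = 12/7; seller burden = 25 − 173/7 = 2/7.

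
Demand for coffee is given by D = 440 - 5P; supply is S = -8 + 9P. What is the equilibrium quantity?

Set D = S: 440 - 5P = -8 + 9P.
448 = 14P, so P* = 32.
Q* = 440 − 5(32) = 280.

Q* = 280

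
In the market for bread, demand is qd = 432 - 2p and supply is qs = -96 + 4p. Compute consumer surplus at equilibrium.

Consumer surplus = 16384

Equilibrium: 432 - 2p = -96 + 4p gives p* = 88, q* = 256.
Demand choke price (qd = 0): p = 216.
CS = ½(216 − 88)(256) = 16384.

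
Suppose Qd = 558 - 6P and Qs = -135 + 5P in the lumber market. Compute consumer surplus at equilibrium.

Consumer surplus = 2700

Equilibrium: 558 - 6P = -135 + 5P gives P* = 63, Q* = 180.
Demand choke price (Qd = 0): P = 93.
CS = ½(93 − 63)(180) = 2700.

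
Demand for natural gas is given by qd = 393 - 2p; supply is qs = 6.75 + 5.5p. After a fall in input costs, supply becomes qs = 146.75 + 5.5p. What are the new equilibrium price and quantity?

Original equilibrium: p* = 51.5, q* = 290.
New equilibrium: 393 - 2p = 146.75 + 5.5p, so 246.25 = 7.5p and p' = 197/6; q' = 393 − 2(197/6) = 982/3.

p' = 197/6, q' = 982/3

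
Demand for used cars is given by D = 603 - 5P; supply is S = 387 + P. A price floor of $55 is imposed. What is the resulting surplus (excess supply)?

Equilibrium price would be P* = 36, so the floor at 55 binds.
At P = 55: D = 328, S = 442.
Surplus = 442 − 328 = 114.

Surplus = 114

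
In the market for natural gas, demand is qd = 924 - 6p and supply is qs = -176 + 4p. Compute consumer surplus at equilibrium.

Equilibrium: 924 - 6p = -176 + 4p gives p* = 110, q* = 264.
Demand choke price (qd = 0): p = 154.
CS = ½(154 − 110)(264) = 5808.

Consumer surplus = 5808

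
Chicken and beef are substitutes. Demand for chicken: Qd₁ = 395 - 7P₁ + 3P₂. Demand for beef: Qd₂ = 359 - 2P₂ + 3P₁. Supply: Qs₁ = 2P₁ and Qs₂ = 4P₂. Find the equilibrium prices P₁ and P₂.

P₁ = 76.6, P₂ = 1472/15

Market 1: 395 - 7P₁ + 3P₂ = 2P₁ → 9P₁ - 3P₂ = 395.
Market 2: 6P₂ - 3P₁ = 359.
Eliminating P₂: 6×(1) + 3×(2) gives 45P₁ = 3447, so P₁ = 76.6.
Back-substitute into (2): P₂ = (359 + 3×76.6) / 6 = 1472/15.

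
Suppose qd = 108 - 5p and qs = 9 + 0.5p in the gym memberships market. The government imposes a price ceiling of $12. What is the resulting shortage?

Equilibrium price would be p* = 18, so the ceiling at 12 binds.
At p = 12: qd = 108 − 5(12) = 48, qs = 9 + 0.5(12) = 15.
Shortage = 48 − 15 = 33.

Shortage = 33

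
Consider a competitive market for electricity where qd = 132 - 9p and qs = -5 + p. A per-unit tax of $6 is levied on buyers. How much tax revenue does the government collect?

Tax revenue = 19.8

Pre-tax equilibrium: p* = 13.7, q* = 8.7.
Tax on buyers shifts demand to qd = 132 − 9(p + 6) = 78 - 9p.
78 - 9p = -5 + p gives seller price ps = 8.3; buyers pay pb = 8.3 + 6 = 14.3.
New quantity: q = 132 − 9(14.3) = 3.3.
Revenue = 6 × 3.3 = 19.8.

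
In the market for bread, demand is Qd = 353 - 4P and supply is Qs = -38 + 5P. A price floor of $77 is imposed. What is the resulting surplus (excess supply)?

Surplus = 302

Equilibrium price would be P* = 391/9, so the floor at 77 binds.
At P = 77: Qd = 45, Qs = 347.
Surplus = 347 − 45 = 302.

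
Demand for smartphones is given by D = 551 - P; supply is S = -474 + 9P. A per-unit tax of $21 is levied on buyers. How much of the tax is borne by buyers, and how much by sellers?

Buyers bear $18.9, sellers bear $2.1

Pre-tax equilibrium: P* = 102.5, Q* = 448.5.
Tax on buyers shifts demand to D = 551 − 1(P + 21) = 530 - P.
530 - P = -474 + 9P gives seller price Ps = 100.4; buyers pay Pb = 100.4 + 21 = 121.4.
New quantity: Q = 551 − 1(121.4) = 429.6.
Buyer burden = 121.4 − 102.5 = 18.9; seller burden = 102.5 − 100.4 = 2.1.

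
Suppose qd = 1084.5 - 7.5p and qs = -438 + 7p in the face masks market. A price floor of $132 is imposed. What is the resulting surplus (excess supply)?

Surplus = 391.5

Equilibrium price would be p* = 105, so the floor at 132 binds.
At p = 132: qd = 94.5, qs = 486.
Surplus = 486 − 94.5 = 391.5.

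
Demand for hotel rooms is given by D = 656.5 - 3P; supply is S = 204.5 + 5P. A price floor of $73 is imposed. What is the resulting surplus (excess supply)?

Surplus = 132

Equilibrium price would be P* = 56.5, so the floor at 73 binds.
At P = 73: D = 437.5, S = 569.5.
Surplus = 569.5 − 437.5 = 132.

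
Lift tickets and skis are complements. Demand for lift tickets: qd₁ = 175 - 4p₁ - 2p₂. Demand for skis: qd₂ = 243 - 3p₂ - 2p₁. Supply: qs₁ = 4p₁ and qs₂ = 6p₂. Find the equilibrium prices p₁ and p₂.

p₁ = 1089/68, p₂ = 797/34

Market 1: 175 - 4p₁ - 2p₂ = 4p₁ → 8p₁ + 2p₂ = 175.
Market 2: 9p₂ + 2p₁ = 243.
Eliminating p₂: 9×(1) − 2×(2) gives 68p₁ = 1089, so p₁ = 1089/68.
Back-substitute into (2): p₂ = (243 − 2×1089/68) / 9 = 797/34.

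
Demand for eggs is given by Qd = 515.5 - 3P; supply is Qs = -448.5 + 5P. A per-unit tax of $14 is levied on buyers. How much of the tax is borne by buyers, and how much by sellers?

Buyers bear $8.75, sellers bear $5.25

Pre-tax equilibrium: P* = 120.5, Q* = 154.
Tax on buyers shifts demand to Qd = 515.5 − 3(P + 14) = 473.5 - 3P.
473.5 - 3P = -448.5 + 5P gives seller price Ps = 115.25; buyers pay Pb = 115.25 + 14 = 129.25.
New quantity: Q = 515.5 − 3(129.25) = 127.75.
Buyer burden = 129.25 − 120.5 = 8.75; seller burden = 120.5 − 115.25 = 5.25.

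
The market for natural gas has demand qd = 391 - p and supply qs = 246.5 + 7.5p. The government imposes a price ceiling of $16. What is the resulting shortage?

Equilibrium price would be p* = 17, so the ceiling at 16 binds.
At p = 16: qd = 391 − 1(16) = 375, qs = 246.5 + 7.5(16) = 366.5.
Shortage = 375 − 366.5 = 8.5.

Shortage = 8.5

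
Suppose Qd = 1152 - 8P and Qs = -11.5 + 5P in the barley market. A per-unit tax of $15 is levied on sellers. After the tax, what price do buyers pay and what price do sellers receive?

Pre-tax equilibrium: P* = 89.5, Q* = 436.
Tax on sellers shifts supply to Qs = -11.5 + 5(P − 15) = -86.5 + 5P.
1152 - 8P = -86.5 + 5P gives buyer price Pb = 2477/26; sellers receive Ps = 2477/26 − 15 = 2087/26.
New quantity: Q = 1152 − 8(2477/26) = 5068/13.

Buyers pay 2477/26, sellers receive 2087/26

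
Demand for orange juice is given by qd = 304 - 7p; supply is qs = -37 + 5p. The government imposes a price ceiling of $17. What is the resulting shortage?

Equilibrium price would be p* = 341/12, so the ceiling at 17 binds.
At p = 17: qd = 304 − 7(17) = 185, qs = -37 + 5(17) = 48.
Shortage = 185 − 48 = 137.

Shortage = 137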